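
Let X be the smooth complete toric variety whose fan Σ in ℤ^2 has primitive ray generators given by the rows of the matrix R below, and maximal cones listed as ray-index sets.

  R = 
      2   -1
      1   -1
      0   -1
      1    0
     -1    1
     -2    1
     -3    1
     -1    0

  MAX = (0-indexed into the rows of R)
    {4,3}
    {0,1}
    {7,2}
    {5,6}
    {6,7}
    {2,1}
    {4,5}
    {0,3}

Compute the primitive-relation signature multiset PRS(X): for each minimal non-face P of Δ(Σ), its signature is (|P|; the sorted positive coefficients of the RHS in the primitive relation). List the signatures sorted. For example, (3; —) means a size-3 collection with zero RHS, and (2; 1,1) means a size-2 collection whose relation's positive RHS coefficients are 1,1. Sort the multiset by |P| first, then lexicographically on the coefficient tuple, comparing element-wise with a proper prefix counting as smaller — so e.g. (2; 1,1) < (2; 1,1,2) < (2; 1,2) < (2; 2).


|primitive collections| = 20. Relations:

  P = {0,5}:  v_{0} + v_{5} = 0  so sig = (2; —)
  P = {1,4}:  v_{1} + v_{4} = 0  so sig = (2; —)
  P = {3,7}:  v_{3} + v_{7} = 0  so sig = (2; —)
  P = {0,4}:  v_{0} + v_{4} = v_{3}  so sig = (2; 1)
  P = {0,6}:  v_{0} + v_{6} = v_{7}  so sig = (2; 1)
  P = {0,7}:  v_{0} + v_{7} = v_{1}  so sig = (2; 1)
  P = {1,3}:  v_{1} + v_{3} = v_{0}  so sig = (2; 1)
  P = {1,5}:  v_{1} + v_{5} = v_{7}  so sig = (2; 1)
  P = {1,7}:  v_{1} + v_{7} = v_{2}  so sig = (2; 1)
  P = {2,3}:  v_{2} + v_{3} = v_{1}  so sig = (2; 1)
  P = {2,4}:  v_{2} + v_{4} = v_{7}  so sig = (2; 1)
  P = {3,5}:  v_{3} + v_{5} = v_{4}  so sig = (2; 1)
  P = {3,6}:  v_{3} + v_{6} = v_{5}  so sig = (2; 1)
  P = {4,7}:  v_{4} + v_{7} = v_{5}  so sig = (2; 1)
  P = {5,7}:  v_{5} + v_{7} = v_{6}  so sig = (2; 1)
  P = {0,2}:  v_{0} + v_{2} = 2·v_{1}  so sig = (2; 2)
  P = {1,6}:  v_{1} + v_{6} = 2·v_{7}  so sig = (2; 2)
  P = {2,5}:  v_{2} + v_{5} = 2·v_{7}  so sig = (2; 2)
  P = {4,6}:  v_{4} + v_{6} = 2·v_{5}  so sig = (2; 2)
  P = {2,6}:  v_{2} + v_{6} = 3·v_{7}  so sig = (2; 3)

Sorted signature multiset PRS(X):
{ (2; —) ×3,  (2; 1) ×12,  (2; 2) ×4,  (2; 3) }


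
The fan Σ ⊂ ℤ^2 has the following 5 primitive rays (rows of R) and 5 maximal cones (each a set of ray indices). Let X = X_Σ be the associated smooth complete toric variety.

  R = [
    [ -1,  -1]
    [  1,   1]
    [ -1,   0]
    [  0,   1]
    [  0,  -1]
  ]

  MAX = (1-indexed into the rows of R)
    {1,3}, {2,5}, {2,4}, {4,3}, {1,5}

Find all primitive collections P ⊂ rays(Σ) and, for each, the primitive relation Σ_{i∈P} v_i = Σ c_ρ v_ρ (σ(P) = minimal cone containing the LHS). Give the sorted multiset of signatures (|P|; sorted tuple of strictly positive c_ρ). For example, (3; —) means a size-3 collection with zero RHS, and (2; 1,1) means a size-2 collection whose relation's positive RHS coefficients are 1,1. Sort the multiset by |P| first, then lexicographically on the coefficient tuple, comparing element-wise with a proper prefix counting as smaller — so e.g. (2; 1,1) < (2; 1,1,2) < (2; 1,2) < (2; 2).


Σ has 5 primitive collections:

  P={1,2}:  v_{1} + v_{2} = 0  ⇒ sig = (2; —)
  P={4,5}:  v_{4} + v_{5} = 0  ⇒ sig = (2; —)
  P={1,4}:  v_{1} + v_{4} = v_{3}  ⇒ sig = (2; 1)
  P={2,3}:  v_{2} + v_{3} = v_{4}  ⇒ sig = (2; 1)
  P={3,5}:  v_{3} + v_{5} = v_{1}  ⇒ sig = (2; 1)

Hence PRS(X_Σ) =
{ (2; —) ×2,  (2; 1) ×3 }


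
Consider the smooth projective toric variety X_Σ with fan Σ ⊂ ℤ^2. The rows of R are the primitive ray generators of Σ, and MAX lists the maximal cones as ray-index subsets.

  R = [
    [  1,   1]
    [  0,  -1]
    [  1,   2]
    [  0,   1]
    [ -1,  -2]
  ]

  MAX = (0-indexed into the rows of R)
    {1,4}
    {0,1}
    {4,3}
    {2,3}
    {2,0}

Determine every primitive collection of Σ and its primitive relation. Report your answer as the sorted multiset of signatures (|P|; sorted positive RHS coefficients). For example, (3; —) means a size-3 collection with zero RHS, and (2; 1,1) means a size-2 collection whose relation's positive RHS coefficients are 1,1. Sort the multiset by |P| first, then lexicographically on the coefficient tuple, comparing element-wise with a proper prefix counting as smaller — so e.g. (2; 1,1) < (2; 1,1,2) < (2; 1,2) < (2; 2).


|primitive collections| = 5. Relations:

  {1,3}:  v_{1} + v_{3} = 0  ⇒ sig = (2; —)
  {2,4}:  v_{2} + v_{4} = 0  ⇒ sig = (2; —)
  {0,3}:  v_{0} + v_{3} = v_{2}  ⇒ sig = (2; 1)
  {0,4}:  v_{0} + v_{4} = v_{1}  ⇒ sig = (2; 1)
  {1,2}:  v_{1} + v_{2} = v_{0}  ⇒ sig = (2; 1)

so the primitive-relation signature multiset is
{ (2; —) ×2,  (2; 1) ×3 }


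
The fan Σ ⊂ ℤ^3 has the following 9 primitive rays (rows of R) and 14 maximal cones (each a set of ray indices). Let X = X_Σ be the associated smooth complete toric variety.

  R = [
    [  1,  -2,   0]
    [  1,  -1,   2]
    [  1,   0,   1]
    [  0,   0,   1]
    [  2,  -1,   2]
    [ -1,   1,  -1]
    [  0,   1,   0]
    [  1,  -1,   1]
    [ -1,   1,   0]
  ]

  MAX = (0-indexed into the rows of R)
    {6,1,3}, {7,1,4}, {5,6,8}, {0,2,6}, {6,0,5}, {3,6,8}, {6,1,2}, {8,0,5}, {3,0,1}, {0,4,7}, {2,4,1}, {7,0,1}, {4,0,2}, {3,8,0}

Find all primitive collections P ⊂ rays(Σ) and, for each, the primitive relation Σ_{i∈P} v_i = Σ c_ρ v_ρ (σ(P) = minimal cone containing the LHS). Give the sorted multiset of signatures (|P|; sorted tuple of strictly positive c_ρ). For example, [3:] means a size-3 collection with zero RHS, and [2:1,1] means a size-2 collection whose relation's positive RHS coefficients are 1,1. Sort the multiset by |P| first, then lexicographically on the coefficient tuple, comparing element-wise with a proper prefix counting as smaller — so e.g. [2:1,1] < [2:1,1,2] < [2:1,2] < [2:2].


|primitive collections| = 20. Relations:

  {5,7}:  v_{5} + v_{7} = 0  ⟹  sig = [2:]
  {1,5}:  v_{1} + v_{5} = v_{3}  ⟹  sig = [2:1]
  {2,5}:  v_{2} + v_{5} = v_{6}  ⟹  sig = [2:1]
  {2,7}:  v_{2} + v_{7} = v_{4}  ⟹  sig = [2:1]
  {3,5}:  v_{3} + v_{5} = v_{8}  ⟹  sig = [2:1]
  {3,7}:  v_{3} + v_{7} = v_{1}  ⟹  sig = [2:1]
  {4,5}:  v_{4} + v_{5} = v_{2}  ⟹  sig = [2:1]
  {6,7}:  v_{6} + v_{7} = v_{2}  ⟹  sig = [2:1]
  {7,8}:  v_{7} + v_{8} = v_{3}  ⟹  sig = [2:1]
  {2,3}:  v_{2} + v_{3} = v_{1} + v_{6}  ⟹  sig = [2:1,1]
  {2,8}:  v_{2} + v_{8} = v_{3} + v_{6}  ⟹  sig = [2:1,1]
  {3,4}:  v_{3} + v_{4} = v_{1} + v_{2}  ⟹  sig = [2:1,1]
  {4,8}:  v_{4} + v_{8} = v_{1} + v_{6}  ⟹  sig = [2:1,1]
  {1,8}:  v_{1} + v_{8} = 2·v_{3}  ⟹  sig = [2:2]
  {4,6}:  v_{4} + v_{6} = 2·v_{2}  ⟹  sig = [2:2]
  {0,6,8}:  v_{0} + v_{6} + v_{8} = 0  ⟹  sig = [3:]
  {0,3,6}:  v_{0} + v_{3} + v_{6} = v_{7}  ⟹  sig = [3:1]
  {0,1,6}:  v_{0} + v_{1} + v_{6} = 2·v_{7}  ⟹  sig = [3:2]
  {0,1,2}:  v_{0} + v_{1} + v_{2} = 3·v_{7}  ⟹  sig = [3:3]
  {0,1,4}:  v_{0} + v_{1} + v_{4} = 4·v_{7}  ⟹  sig = [3:4]

so the primitive-relation signature multiset is
    |P|=2: 15 collections, coeffs (), (1), (1), (1), (1), (1), (1), (1), (1), (1,1), (1,1), (1,1), (1,1), (2), (2)
    |P|=3: 5 collections, coeffs (), (1), (2), (3), (4)


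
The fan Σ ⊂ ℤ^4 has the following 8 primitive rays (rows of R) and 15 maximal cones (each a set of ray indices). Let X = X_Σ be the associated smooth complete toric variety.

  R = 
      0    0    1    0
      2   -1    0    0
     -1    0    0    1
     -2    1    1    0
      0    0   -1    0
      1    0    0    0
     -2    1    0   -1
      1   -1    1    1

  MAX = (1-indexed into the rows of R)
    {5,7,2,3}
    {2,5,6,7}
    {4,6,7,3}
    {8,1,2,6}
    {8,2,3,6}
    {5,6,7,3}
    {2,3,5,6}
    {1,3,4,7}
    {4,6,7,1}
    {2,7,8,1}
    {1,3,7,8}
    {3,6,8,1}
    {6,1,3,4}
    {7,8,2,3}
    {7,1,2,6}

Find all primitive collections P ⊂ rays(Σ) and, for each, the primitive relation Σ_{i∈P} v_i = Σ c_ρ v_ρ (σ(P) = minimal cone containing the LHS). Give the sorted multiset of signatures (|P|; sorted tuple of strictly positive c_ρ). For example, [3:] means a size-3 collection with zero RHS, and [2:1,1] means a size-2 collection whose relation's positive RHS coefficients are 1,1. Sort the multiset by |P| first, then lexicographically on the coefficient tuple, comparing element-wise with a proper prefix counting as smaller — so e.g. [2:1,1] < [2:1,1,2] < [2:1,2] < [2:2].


Σ has 9 primitive collections:

  • {1,5}:  v_{1} + v_{5} = 0 ; sig = [2:]
  • {2,4}:  v_{2} + v_{4} = v_{1} ; sig = [2:1]
  • {5,8}:  v_{5} + v_{8} = v_{2} + v_{3} ; sig = [2:1,1]
  • {4,5}:  v_{4} + v_{5} = v_{3} + v_{6} + v_{7} ; sig = [2:1,1,1]
  • {4,8}:  v_{4} + v_{8} = 2·v_{1} + v_{3} ; sig = [2:1,2]
  • {1,2,3}:  v_{1} + v_{2} + v_{3} = v_{8} ; sig = [3:1]
  • {6,7,8}:  v_{6} + v_{7} + v_{8} = v_{1} ; sig = [3:1]
  • {2,3,6,7}:  v_{2} + v_{3} + v_{6} + v_{7} = 0 ; sig = [4:]
  • {1,3,6,7}:  v_{1} + v_{3} + v_{6} + v_{7} = v_{4} ; sig = [4:1]

so the primitive-relation signature multiset is
    [2:]
    [2:1]
    [2:1,1]
    [2:1,1,1]
    [2:1,2]
    [3:1]
    [3:1]
    [4:]
    [4:1]


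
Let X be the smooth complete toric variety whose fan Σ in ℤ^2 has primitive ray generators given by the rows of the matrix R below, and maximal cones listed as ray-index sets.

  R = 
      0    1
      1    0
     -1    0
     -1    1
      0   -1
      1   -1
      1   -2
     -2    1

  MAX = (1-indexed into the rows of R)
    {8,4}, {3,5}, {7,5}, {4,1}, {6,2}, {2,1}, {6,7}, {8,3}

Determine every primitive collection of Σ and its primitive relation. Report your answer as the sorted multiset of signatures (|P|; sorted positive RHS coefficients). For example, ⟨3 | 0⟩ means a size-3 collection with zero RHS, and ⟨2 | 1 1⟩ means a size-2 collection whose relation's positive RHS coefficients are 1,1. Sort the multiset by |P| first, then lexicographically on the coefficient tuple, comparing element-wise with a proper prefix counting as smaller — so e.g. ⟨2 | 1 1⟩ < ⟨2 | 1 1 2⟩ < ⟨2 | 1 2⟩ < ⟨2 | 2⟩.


20 collections generate NE(X_Σ); each relation:

  P = {1,5}:  v_{1} + v_{5} = 0  ⟹  sig = ⟨2 | 0⟩
  P = {2,3}:  v_{2} + v_{3} = 0  ⟹  sig = ⟨2 | 0⟩
  P = {4,6}:  v_{4} + v_{6} = 0  ⟹  sig = ⟨2 | 0⟩
  P = {1,3}:  v_{1} + v_{3} = v_{4}  ⟹  sig = ⟨2 | 1⟩
  P = {1,6}:  v_{1} + v_{6} = v_{2}  ⟹  sig = ⟨2 | 1⟩
  P = {1,7}:  v_{1} + v_{7} = v_{6}  ⟹  sig = ⟨2 | 1⟩
  P = {2,4}:  v_{2} + v_{4} = v_{1}  ⟹  sig = ⟨2 | 1⟩
  P = {2,5}:  v_{2} + v_{5} = v_{6}  ⟹  sig = ⟨2 | 1⟩
  P = {2,8}:  v_{2} + v_{8} = v_{4}  ⟹  sig = ⟨2 | 1⟩
  P = {3,4}:  v_{3} + v_{4} = v_{8}  ⟹  sig = ⟨2 | 1⟩
  P = {3,6}:  v_{3} + v_{6} = v_{5}  ⟹  sig = ⟨2 | 1⟩
  P = {4,5}:  v_{4} + v_{5} = v_{3}  ⟹  sig = ⟨2 | 1⟩
  P = {4,7}:  v_{4} + v_{7} = v_{5}  ⟹  sig = ⟨2 | 1⟩
  P = {5,6}:  v_{5} + v_{6} = v_{7}  ⟹  sig = ⟨2 | 1⟩
  P = {6,8}:  v_{6} + v_{8} = v_{3}  ⟹  sig = ⟨2 | 1⟩
  P = {7,8}:  v_{7} + v_{8} = v_{3} + v_{5}  ⟹  sig = ⟨2 | 1 1⟩
  P = {1,8}:  v_{1} + v_{8} = 2·v_{4}  ⟹  sig = ⟨2 | 2⟩
  P = {2,7}:  v_{2} + v_{7} = 2·v_{6}  ⟹  sig = ⟨2 | 2⟩
  P = {3,7}:  v_{3} + v_{7} = 2·v_{5}  ⟹  sig = ⟨2 | 2⟩
  P = {5,8}:  v_{5} + v_{8} = 2·v_{3}  ⟹  sig = ⟨2 | 2⟩

Signatures (|P|; sorted positive RHS coefficients), sorted:
    |P|=2: 20 collections, coeffs (), (), (), (1), (1), (1), (1), (1), (1), (1), (1), (1), (1), (1), (1), (1,1), (2), (2), (2), (2)


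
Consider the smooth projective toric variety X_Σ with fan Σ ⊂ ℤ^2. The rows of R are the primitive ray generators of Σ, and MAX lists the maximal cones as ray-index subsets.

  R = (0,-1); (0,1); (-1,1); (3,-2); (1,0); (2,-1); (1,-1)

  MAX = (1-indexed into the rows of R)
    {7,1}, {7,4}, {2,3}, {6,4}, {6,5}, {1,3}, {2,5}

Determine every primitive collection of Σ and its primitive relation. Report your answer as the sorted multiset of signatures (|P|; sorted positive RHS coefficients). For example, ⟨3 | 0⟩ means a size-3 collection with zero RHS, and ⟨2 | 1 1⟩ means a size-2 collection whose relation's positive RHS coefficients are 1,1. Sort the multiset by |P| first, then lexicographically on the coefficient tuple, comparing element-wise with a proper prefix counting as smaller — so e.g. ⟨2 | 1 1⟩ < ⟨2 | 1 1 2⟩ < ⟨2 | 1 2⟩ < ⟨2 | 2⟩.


Minimal non-faces — 14 found among 7 rays, 7 max cones:

  • {1,2}:  v_{1} + v_{2} = 0  ⟹  sig = ⟨2 | 0⟩
  • {3,7}:  v_{3} + v_{7} = 0  ⟹  sig = ⟨2 | 0⟩
  • {1,5}:  v_{1} + v_{5} = v_{7}  ⟹  sig = ⟨2 | 1⟩
  • {2,7}:  v_{2} + v_{7} = v_{5}  ⟹  sig = ⟨2 | 1⟩
  • {3,4}:  v_{3} + v_{4} = v_{6}  ⟹  sig = ⟨2 | 1⟩
  • {3,5}:  v_{3} + v_{5} = v_{2}  ⟹  sig = ⟨2 | 1⟩
  • {3,6}:  v_{3} + v_{6} = v_{5}  ⟹  sig = ⟨2 | 1⟩
  • {5,7}:  v_{5} + v_{7} = v_{6}  ⟹  sig = ⟨2 | 1⟩
  • {6,7}:  v_{6} + v_{7} = v_{4}  ⟹  sig = ⟨2 | 1⟩
  • {2,4}:  v_{2} + v_{4} = v_{5} + v_{6}  ⟹  sig = ⟨2 | 1 1⟩
  • {1,6}:  v_{1} + v_{6} = 2·v_{7}  ⟹  sig = ⟨2 | 2⟩
  • {2,6}:  v_{2} + v_{6} = 2·v_{5}  ⟹  sig = ⟨2 | 2⟩
  • {4,5}:  v_{4} + v_{5} = 2·v_{6}  ⟹  sig = ⟨2 | 2⟩
  • {1,4}:  v_{1} + v_{4} = 3·v_{7}  ⟹  sig = ⟨2 | 3⟩

Hence PRS(X_Σ) =
    |P|=2: 14 collections, coeffs (), (), (1), (1), (1), (1), (1), (1), (1), (1,1), (2), (2), (2), (3)


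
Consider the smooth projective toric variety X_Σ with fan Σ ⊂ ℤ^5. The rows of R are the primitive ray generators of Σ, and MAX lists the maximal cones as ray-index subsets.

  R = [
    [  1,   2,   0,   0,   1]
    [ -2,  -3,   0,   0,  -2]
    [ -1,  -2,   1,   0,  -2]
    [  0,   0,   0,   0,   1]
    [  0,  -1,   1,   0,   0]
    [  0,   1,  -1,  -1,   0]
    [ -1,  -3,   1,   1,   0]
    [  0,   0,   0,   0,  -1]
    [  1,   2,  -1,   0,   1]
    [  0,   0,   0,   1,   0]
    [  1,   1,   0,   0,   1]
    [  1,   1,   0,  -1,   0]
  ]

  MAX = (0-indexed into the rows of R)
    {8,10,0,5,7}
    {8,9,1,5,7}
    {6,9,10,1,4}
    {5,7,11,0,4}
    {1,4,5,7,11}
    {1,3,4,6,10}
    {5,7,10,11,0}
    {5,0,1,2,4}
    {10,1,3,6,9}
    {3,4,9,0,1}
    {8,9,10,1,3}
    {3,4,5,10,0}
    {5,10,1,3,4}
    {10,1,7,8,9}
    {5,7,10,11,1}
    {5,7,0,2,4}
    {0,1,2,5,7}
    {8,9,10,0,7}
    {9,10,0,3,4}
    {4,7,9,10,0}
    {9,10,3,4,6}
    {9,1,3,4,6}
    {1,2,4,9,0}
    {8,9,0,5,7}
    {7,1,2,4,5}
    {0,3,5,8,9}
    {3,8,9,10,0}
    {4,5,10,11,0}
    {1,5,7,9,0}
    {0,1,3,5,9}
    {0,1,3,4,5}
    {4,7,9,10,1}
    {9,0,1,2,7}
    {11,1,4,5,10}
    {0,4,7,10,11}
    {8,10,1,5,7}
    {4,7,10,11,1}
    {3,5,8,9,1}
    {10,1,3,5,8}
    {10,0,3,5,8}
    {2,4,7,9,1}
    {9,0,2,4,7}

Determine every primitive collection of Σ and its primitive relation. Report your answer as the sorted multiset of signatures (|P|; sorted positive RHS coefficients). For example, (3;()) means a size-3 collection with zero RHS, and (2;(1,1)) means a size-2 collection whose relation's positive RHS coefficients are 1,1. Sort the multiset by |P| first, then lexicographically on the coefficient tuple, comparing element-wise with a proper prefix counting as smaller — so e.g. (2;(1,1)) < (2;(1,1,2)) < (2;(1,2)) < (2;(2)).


Primitive collections (24):

  • {3,7}:  v_{3} + v_{7} = 0 — sig = (2;())
  • {2,8}:  v_{2} + v_{8} = v_{7} — sig = (2;(1))
  • {4,8}:  v_{4} + v_{8} = v_{10} — sig = (2;(1))
  • {2,10}:  v_{2} + v_{10} = v_{4} + v_{7} — sig = (2;(1,1))
  • {9,11}:  v_{9} + v_{11} = v_{7} + v_{10} — sig = (2;(1,1))
  • {0,6}:  v_{0} + v_{6} = v_{3} + v_{4} + v_{9} — sig = (2;(1,1,1))
  • {2,3}:  v_{2} + v_{3} = v_{0} + v_{1} + v_{4} — sig = (2;(1,1,1))
  • {3,11}:  v_{3} + v_{11} = v_{4} + v_{5} + v_{10} — sig = (2;(1,1,1))
  • {5,6}:  v_{5} + v_{6} = v_{1} + v_{3} + v_{10} — sig = (2;(1,1,1))
  • {6,7}:  v_{6} + v_{7} = v_{1} + v_{4} + v_{9} + v_{10} — sig = (2;(1,1,1,1))
  • {6,8}:  v_{6} + v_{8} = v_{1} + v_{3} + v_{9} + 2·v_{10} — sig = (2;(1,1,1,2))
  • {2,6}:  v_{2} + v_{6} = v_{1} + 2·v_{4} + v_{9} — sig = (2;(1,1,2))
  • {6,11}:  v_{6} + v_{11} = v_{1} + v_{4} + 2·v_{10} — sig = (2;(1,1,2))
  • {8,11}:  v_{8} + v_{11} = v_{5} + v_{7} + 2·v_{10} — sig = (2;(1,1,2))
  • {2,11}:  v_{2} + v_{11} = 2·v_{4} + v_{5} + 2·v_{7} — sig = (2;(1,2,2))
  • {0,1,10}:  v_{0} + v_{1} + v_{10} = 0 — sig = (3;())
  • {4,5,9}:  v_{4} + v_{5} + v_{9} = 0 — sig = (3;())
  • {5,9,10}:  v_{5} + v_{9} + v_{10} = v_{8} — sig = (3;(1))
  • {0,1,8}:  v_{0} + v_{1} + v_{8} = v_{5} + v_{9} — sig = (3;(1,1))
  • {0,1,11}:  v_{0} + v_{1} + v_{11} = v_{4} + v_{5} + v_{7} — sig = (3;(1,1,1))
  • {2,5,9}:  v_{2} + v_{5} + v_{9} = v_{0} + v_{1} + v_{7} — sig = (3;(1,1,1))
  • {0,1,4,7}:  v_{0} + v_{1} + v_{4} + v_{7} = v_{2} — sig = (4;(1))
  • {4,5,7,10}:  v_{4} + v_{5} + v_{7} + v_{10} = v_{11} — sig = (4;(1))
  • {1,3,4,9,10}:  v_{1} + v_{3} + v_{4} + v_{9} + v_{10} = v_{6} — sig = (5;(1))

Signatures (|P|; sorted positive RHS coefficients), sorted:
    |P|=2: 15 collections, coeffs (), (1), (1), (1,1), (1,1), (1,1,1), (1,1,1), (1,1,1), (1,1,1), (1,1,1,1), (1,1,1,2), (1,1,2), (1,1,2), (1,1,2), (1,2,2)
    |P|=3: 6 collections, coeffs (), (), (1), (1,1), (1,1,1), (1,1,1)
    |P|=4: 2 collections, coeffs (1), (1)
    |P|=5: 1 collection, coeffs (1)


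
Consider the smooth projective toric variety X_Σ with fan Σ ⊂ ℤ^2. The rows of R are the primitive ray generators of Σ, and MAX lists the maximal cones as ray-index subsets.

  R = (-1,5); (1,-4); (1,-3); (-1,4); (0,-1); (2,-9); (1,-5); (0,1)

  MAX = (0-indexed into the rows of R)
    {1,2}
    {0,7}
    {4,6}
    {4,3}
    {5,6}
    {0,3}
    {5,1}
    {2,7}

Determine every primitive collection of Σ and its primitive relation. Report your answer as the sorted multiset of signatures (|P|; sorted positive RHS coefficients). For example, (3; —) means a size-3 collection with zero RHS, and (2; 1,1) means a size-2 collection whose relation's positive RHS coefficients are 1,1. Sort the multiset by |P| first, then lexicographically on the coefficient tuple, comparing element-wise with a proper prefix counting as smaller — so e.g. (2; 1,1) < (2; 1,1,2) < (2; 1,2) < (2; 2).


Σ has 20 primitive collections:

  P={0,6}:  v_{0} + v_{6} = 0  so sig = (2; —)
  P={1,3}:  v_{1} + v_{3} = 0  so sig = (2; —)
  P={4,7}:  v_{4} + v_{7} = 0  so sig = (2; —)
  P={0,1}:  v_{0} + v_{1} = v_{7}  so sig = (2; 1)
  P={0,4}:  v_{0} + v_{4} = v_{3}  so sig = (2; 1)
  P={0,5}:  v_{0} + v_{5} = v_{1}  so sig = (2; 1)
  P={1,4}:  v_{1} + v_{4} = v_{6}  so sig = (2; 1)
  P={1,6}:  v_{1} + v_{6} = v_{5}  so sig = (2; 1)
  P={1,7}:  v_{1} + v_{7} = v_{2}  so sig = (2; 1)
  P={2,3}:  v_{2} + v_{3} = v_{7}  so sig = (2; 1)
  P={2,4}:  v_{2} + v_{4} = v_{1}  so sig = (2; 1)
  P={3,5}:  v_{3} + v_{5} = v_{6}  so sig = (2; 1)
  P={3,6}:  v_{3} + v_{6} = v_{4}  so sig = (2; 1)
  P={3,7}:  v_{3} + v_{7} = v_{0}  so sig = (2; 1)
  P={6,7}:  v_{6} + v_{7} = v_{1}  so sig = (2; 1)
  P={0,2}:  v_{0} + v_{2} = 2·v_{7}  so sig = (2; 2)
  P={2,6}:  v_{2} + v_{6} = 2·v_{1}  so sig = (2; 2)
  P={4,5}:  v_{4} + v_{5} = 2·v_{6}  so sig = (2; 2)
  P={5,7}:  v_{5} + v_{7} = 2·v_{1}  so sig = (2; 2)
  P={2,5}:  v_{2} + v_{5} = 3·v_{1}  so sig = (2; 3)

Hence PRS(X_Σ) =
    |P|=2: 20 collections, coeffs (), (), (), (1), (1), (1), (1), (1), (1), (1), (1), (1), (1), (1), (1), (2), (2), (2), (2), (3)


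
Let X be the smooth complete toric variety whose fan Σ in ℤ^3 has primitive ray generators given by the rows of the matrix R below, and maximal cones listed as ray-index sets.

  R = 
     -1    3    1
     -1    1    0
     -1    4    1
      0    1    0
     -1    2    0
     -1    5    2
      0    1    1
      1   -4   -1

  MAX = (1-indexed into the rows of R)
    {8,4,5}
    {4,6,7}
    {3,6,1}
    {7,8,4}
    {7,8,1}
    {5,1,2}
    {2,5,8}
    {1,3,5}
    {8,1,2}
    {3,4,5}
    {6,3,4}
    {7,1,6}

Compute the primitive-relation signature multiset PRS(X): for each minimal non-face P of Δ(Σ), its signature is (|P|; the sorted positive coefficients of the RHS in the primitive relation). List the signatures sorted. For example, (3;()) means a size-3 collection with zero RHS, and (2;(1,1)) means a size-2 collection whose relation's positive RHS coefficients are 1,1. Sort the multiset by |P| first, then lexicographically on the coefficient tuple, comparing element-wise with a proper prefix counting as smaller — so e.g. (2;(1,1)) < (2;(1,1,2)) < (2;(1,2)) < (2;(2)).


11 minimal non-faces of Δ(Σ) (on 8 rays):

  • {3,8}:  v_{3} + v_{8} = 0  →  sig = (2;())
  • {1,4}:  v_{1} + v_{4} = v_{3}  →  sig = (2;(1))
  • {2,4}:  v_{2} + v_{4} = v_{5}  →  sig = (2;(1))
  • {3,7}:  v_{3} + v_{7} = v_{6}  →  sig = (2;(1))
  • {5,7}:  v_{5} + v_{7} = v_{1}  →  sig = (2;(1))
  • {6,8}:  v_{6} + v_{8} = v_{7}  →  sig = (2;(1))
  • {2,3}:  v_{2} + v_{3} = v_{1} + v_{5}  →  sig = (2;(1,1))
  • {5,6}:  v_{5} + v_{6} = v_{1} + v_{3}  →  sig = (2;(1,1))
  • {2,7}:  v_{2} + v_{7} = 2·v_{1} + v_{8}  →  sig = (2;(1,2))
  • {2,6}:  v_{2} + v_{6} = 2·v_{1}  →  sig = (2;(2))
  • {1,5,8}:  v_{1} + v_{5} + v_{8} = v_{2}  →  sig = (3;(1))

Hence PRS(X_Σ) =
[(2;()), (2;(1)), (2;(1)), (2;(1)), (2;(1)), (2;(1)), (2;(1,1)), (2;(1,1)), (2;(1,2)), (2;(2)), (3;(1))]


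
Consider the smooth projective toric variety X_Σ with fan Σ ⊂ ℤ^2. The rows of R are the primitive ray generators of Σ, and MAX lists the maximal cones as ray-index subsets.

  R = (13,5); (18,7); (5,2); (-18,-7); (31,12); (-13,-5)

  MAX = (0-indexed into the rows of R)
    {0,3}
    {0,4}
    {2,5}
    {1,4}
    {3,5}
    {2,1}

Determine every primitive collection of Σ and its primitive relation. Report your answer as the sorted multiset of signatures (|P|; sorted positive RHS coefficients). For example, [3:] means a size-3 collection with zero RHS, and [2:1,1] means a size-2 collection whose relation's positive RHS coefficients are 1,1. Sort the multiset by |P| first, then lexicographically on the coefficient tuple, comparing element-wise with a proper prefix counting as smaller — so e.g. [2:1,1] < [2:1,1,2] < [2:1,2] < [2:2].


9 minimal non-faces of Δ(Σ) (on 6 rays):

  P={0,5}:  v_{0} + v_{5} = 0 ; sig = [2:]
  P={1,3}:  v_{1} + v_{3} = 0 ; sig = [2:]
  P={0,1}:  v_{0} + v_{1} = v_{4} ; sig = [2:1]
  P={0,2}:  v_{0} + v_{2} = v_{1} ; sig = [2:1]
  P={1,5}:  v_{1} + v_{5} = v_{2} ; sig = [2:1]
  P={2,3}:  v_{2} + v_{3} = v_{5} ; sig = [2:1]
  P={3,4}:  v_{3} + v_{4} = v_{0} ; sig = [2:1]
  P={4,5}:  v_{4} + v_{5} = v_{1} ; sig = [2:1]
  P={2,4}:  v_{2} + v_{4} = 2·v_{1} ; sig = [2:2]

so the primitive-relation signature multiset is
    [2:]
    [2:]
    [2:1]
    [2:1]
    [2:1]
    [2:1]
    [2:1]
    [2:1]
    [2:2]


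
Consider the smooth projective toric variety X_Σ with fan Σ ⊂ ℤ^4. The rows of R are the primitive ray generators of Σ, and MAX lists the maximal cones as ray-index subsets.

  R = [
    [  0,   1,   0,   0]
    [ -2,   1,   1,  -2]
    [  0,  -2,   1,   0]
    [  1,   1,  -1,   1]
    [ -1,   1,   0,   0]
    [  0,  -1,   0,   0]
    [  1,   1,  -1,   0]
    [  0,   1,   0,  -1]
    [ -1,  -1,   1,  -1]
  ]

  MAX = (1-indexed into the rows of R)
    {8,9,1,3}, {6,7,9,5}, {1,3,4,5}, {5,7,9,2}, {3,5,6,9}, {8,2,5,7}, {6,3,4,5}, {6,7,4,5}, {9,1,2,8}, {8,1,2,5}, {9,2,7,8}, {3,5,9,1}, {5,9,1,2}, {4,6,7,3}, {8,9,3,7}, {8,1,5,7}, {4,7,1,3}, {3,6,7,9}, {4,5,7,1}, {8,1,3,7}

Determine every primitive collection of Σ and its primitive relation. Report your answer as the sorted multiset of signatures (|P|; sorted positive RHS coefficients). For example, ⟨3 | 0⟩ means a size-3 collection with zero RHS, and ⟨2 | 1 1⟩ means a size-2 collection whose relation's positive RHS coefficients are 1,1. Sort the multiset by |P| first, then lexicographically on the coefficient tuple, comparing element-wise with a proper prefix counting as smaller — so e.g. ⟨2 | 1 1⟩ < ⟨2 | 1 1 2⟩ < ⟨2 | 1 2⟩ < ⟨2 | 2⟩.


12 minimal non-faces of Δ(Σ) (on 9 rays):

  P={1,6}:  v_{1} + v_{6} = 0 — sig = ⟨2 | 0⟩
  P={4,9}:  v_{4} + v_{9} = 0 — sig = ⟨2 | 0⟩
  P={2,4}:  v_{2} + v_{4} = v_{5} + v_{8} — sig = ⟨2 | 1 1⟩
  P={4,8}:  v_{4} + v_{8} = v_{1} + v_{7} — sig = ⟨2 | 1 1⟩
  P={6,8}:  v_{6} + v_{8} = v_{7} + v_{9} — sig = ⟨2 | 1 1⟩
  P={2,6}:  v_{2} + v_{6} = v_{5} + v_{7} + 2·v_{9} — sig = ⟨2 | 1 1 2⟩
  P={2,3}:  v_{2} + v_{3} = v_{1} + 2·v_{9} — sig = ⟨2 | 1 2⟩
  P={3,5,7}:  v_{3} + v_{5} + v_{7} = 0 — sig = ⟨3 | 0⟩
  P={1,7,9}:  v_{1} + v_{7} + v_{9} = v_{8} — sig = ⟨3 | 1⟩
  P={5,8,9}:  v_{5} + v_{8} + v_{9} = v_{2} — sig = ⟨3 | 1⟩
  P={3,5,8}:  v_{3} + v_{5} + v_{8} = v_{1} + v_{9} — sig = ⟨3 | 1 1⟩
  P={1,2,7}:  v_{1} + v_{2} + v_{7} = v_{5} + 2·v_{8} — sig = ⟨3 | 1 2⟩

Signatures (|P|; sorted positive RHS coefficients), sorted:
    |P|=2: 7 collections, coeffs (), (), (1,1), (1,1), (1,1), (1,1,2), (1,2)
    |P|=3: 5 collections, coeffs (), (1), (1), (1,1), (1,2)


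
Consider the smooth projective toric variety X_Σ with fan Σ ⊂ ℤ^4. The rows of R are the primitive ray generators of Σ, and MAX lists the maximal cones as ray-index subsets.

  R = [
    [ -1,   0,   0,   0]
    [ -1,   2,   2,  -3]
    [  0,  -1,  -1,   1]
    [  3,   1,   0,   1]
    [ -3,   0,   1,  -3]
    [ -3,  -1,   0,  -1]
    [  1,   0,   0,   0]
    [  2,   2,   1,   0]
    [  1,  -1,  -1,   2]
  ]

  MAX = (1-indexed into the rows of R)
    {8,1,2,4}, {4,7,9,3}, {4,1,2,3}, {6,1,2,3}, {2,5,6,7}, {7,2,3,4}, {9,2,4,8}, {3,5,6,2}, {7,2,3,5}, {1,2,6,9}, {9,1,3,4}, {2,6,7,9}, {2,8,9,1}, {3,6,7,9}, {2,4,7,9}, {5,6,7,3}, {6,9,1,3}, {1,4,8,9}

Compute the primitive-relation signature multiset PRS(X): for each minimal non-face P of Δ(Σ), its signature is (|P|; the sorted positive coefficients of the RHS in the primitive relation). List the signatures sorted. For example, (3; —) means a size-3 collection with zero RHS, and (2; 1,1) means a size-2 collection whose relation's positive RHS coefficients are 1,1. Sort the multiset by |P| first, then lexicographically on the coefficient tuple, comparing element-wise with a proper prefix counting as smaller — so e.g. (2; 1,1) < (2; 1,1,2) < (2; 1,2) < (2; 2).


Primitive collections (12):

  {1,7}:  v_{1} + v_{7} = 0 — sig = (2; —)
  {4,6}:  v_{4} + v_{6} = 0 — sig = (2; —)
  {5,8}:  v_{5} + v_{8} = v_{2} — sig = (2; 1)
  {3,8}:  v_{3} + v_{8} = v_{1} + v_{4} — sig = (2; 1,1)
  {5,9}:  v_{5} + v_{9} = v_{6} + v_{7} — sig = (2; 1,1)
  {1,5}:  v_{1} + v_{5} = v_{2} + v_{3} + v_{6} — sig = (2; 1,1,1)
  {4,5}:  v_{4} + v_{5} = v_{2} + v_{3} + v_{7} — sig = (2; 1,1,1)
  {6,8}:  v_{6} + v_{8} = v_{1} + v_{2} + v_{9} — sig = (2; 1,1,1)
  {7,8}:  v_{7} + v_{8} = v_{2} + v_{4} + v_{9} — sig = (2; 1,1,1)
  {2,3,9}:  v_{2} + v_{3} + v_{9} = 0 — sig = (3; —)
  {1,2,4,9}:  v_{1} + v_{2} + v_{4} + v_{9} = v_{8} — sig = (4; 1)
  {2,3,6,7}:  v_{2} + v_{3} + v_{6} + v_{7} = v_{5} — sig = (4; 1)

so the primitive-relation signature multiset is
[(2; —), (2; —), (2; 1), (2; 1,1), (2; 1,1), (2; 1,1,1), (2; 1,1,1), (2; 1,1,1), (2; 1,1,1), (3; —), (4; 1), (4; 1)]


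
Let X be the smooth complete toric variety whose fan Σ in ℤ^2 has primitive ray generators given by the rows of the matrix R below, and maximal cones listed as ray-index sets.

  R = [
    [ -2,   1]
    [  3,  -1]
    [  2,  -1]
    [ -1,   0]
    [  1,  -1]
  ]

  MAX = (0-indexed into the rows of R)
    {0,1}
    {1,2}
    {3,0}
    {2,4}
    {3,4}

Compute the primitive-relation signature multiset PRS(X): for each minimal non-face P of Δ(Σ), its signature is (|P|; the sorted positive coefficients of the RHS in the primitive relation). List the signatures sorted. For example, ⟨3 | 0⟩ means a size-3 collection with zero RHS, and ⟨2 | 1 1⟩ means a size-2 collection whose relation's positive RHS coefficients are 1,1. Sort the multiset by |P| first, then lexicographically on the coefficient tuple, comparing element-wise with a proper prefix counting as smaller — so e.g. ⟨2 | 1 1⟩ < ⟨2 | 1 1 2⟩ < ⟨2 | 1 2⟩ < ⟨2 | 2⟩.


5 collections generate NE(X_Σ); each relation:

  • {0,2}:  v_{0} + v_{2} = 0 — sig = ⟨2 | 0⟩
  • {0,4}:  v_{0} + v_{4} = v_{3} — sig = ⟨2 | 1⟩
  • {1,3}:  v_{1} + v_{3} = v_{2} — sig = ⟨2 | 1⟩
  • {2,3}:  v_{2} + v_{3} = v_{4} — sig = ⟨2 | 1⟩
  • {1,4}:  v_{1} + v_{4} = 2·v_{2} — sig = ⟨2 | 2⟩

so the primitive-relation signature multiset is
[⟨2 | 0⟩, ⟨2 | 1⟩, ⟨2 | 1⟩, ⟨2 | 1⟩, ⟨2 | 2⟩]


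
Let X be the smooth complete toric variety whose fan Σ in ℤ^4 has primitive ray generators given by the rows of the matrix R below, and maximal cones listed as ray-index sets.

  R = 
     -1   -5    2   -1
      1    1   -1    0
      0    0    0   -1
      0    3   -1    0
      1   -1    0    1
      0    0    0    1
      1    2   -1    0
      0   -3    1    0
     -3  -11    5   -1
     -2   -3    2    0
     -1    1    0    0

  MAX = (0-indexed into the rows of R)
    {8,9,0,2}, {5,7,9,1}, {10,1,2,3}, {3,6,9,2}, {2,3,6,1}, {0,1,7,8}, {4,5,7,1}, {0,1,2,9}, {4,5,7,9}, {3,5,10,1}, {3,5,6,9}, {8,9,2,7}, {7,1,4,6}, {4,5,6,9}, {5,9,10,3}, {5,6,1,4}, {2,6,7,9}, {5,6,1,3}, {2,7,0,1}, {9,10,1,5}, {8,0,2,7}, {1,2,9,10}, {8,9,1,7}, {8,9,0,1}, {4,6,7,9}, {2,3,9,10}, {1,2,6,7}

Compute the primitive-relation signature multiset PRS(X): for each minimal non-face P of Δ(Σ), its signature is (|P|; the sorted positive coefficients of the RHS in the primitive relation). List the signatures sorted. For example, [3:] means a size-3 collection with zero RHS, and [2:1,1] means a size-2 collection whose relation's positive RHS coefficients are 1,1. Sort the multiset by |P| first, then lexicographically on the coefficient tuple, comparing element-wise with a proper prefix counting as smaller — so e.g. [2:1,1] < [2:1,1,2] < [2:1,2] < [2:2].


24 minimal non-faces of Δ(Σ) (on 11 rays):

  P={2,5}:  v_{2} + v_{5} = 0 ; sig = [2:]
  P={3,7}:  v_{3} + v_{7} = 0 ; sig = [2:]
  P={4,10}:  v_{4} + v_{10} = v_{5} ; sig = [2:1]
  P={6,10}:  v_{6} + v_{10} = v_{3} ; sig = [2:1]
  P={0,6}:  v_{0} + v_{6} = v_{2} + v_{7} ; sig = [2:1,1]
  P={2,4}:  v_{2} + v_{4} = v_{6} + v_{7} ; sig = [2:1,1]
  P={3,4}:  v_{3} + v_{4} = v_{5} + v_{6} ; sig = [2:1,1]
  P={3,8}:  v_{3} + v_{8} = v_{0} + v_{9} ; sig = [2:1,1]
  P={7,10}:  v_{7} + v_{10} = v_{1} + v_{9} ; sig = [2:1,1]
  P={0,3}:  v_{0} + v_{3} = v_{1} + v_{2} + v_{9} ; sig = [2:1,1,1]
  P={0,5}:  v_{0} + v_{5} = v_{1} + v_{7} + v_{9} ; sig = [2:1,1,1]
  P={6,8}:  v_{6} + v_{8} = v_{2} + 2·v_{7} + v_{9} ; sig = [2:1,1,2]
  P={8,10}:  v_{8} + v_{10} = v_{0} + v_{1} + 2·v_{9} ; sig = [2:1,1,2]
  P={0,10}:  v_{0} + v_{10} = 2·v_{1} + v_{2} + 2·v_{9} ; sig = [2:1,2,2]
  P={5,8}:  v_{5} + v_{8} = v_{1} + 2·v_{7} + 2·v_{9} ; sig = [2:1,2,2]
  P={4,8}:  v_{4} + v_{8} = 3·v_{7} + v_{9} ; sig = [2:1,3]
  P={0,4}:  v_{0} + v_{4} = 2·v_{7} ; sig = [2:2]
  P={1,6,9}:  v_{1} + v_{6} + v_{9} = 0 ; sig = [3:]
  P={0,7,9}:  v_{0} + v_{7} + v_{9} = v_{8} ; sig = [3:1]
  P={1,3,9}:  v_{1} + v_{3} + v_{9} = v_{10} ; sig = [3:1]
  P={5,6,7}:  v_{5} + v_{6} + v_{7} = v_{4} ; sig = [3:1]
  P={1,4,9}:  v_{1} + v_{4} + v_{9} = v_{5} + v_{7} ; sig = [3:1,1]
  P={1,2,8}:  v_{1} + v_{2} + v_{8} = 2·v_{0} ; sig = [3:2]
  P={1,2,7,9}:  v_{1} + v_{2} + v_{7} + v_{9} = v_{0} ; sig = [4:1]

so the primitive-relation signature multiset is
    |P|=2: 17 collections, coeffs (), (), (1), (1), (1,1), (1,1), (1,1), (1,1), (1,1), (1,1,1), (1,1,1), (1,1,2), (1,1,2), (1,2,2), (1,2,2), (1,3), (2)
    |P|=3: 6 collections, coeffs (), (1), (1), (1), (1,1), (2)
    |P|=4: 1 collection, coeffs (1)


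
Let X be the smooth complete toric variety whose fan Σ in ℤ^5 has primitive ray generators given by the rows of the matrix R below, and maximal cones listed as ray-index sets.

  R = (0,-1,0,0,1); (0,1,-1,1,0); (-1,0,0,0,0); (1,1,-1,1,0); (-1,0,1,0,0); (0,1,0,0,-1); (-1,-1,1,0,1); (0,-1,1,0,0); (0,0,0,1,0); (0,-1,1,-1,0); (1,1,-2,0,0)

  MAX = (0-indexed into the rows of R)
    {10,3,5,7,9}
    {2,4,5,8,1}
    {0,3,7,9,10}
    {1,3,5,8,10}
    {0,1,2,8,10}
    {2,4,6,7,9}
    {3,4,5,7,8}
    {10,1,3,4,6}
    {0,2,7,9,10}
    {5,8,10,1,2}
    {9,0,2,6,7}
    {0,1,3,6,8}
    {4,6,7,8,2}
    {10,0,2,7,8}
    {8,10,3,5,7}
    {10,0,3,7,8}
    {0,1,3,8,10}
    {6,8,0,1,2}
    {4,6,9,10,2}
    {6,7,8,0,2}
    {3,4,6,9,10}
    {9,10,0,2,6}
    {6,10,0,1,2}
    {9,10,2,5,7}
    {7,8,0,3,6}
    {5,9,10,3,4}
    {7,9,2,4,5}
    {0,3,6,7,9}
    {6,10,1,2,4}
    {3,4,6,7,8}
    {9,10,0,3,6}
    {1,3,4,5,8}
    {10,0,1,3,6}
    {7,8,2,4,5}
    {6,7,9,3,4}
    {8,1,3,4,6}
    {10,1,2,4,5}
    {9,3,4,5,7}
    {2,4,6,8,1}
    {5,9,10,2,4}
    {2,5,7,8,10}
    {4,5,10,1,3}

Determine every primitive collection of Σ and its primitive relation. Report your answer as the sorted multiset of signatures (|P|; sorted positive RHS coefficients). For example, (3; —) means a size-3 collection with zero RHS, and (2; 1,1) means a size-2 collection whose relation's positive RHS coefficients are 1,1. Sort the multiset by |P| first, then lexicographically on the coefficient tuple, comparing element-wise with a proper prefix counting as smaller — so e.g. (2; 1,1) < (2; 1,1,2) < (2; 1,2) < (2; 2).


Minimal non-faces — 11 found among 11 rays, 42 max cones:

  P = {0,5}:  v_{0} + v_{5} = 0  ⟹  sig = (2; —)
  P = {1,9}:  v_{1} + v_{9} = 0  ⟹  sig = (2; —)
  P = {0,4}:  v_{0} + v_{4} = v_{6}  ⟹  sig = (2; 1)
  P = {1,7}:  v_{1} + v_{7} = v_{8}  ⟹  sig = (2; 1)
  P = {2,3}:  v_{2} + v_{3} = v_{1}  ⟹  sig = (2; 1)
  P = {5,6}:  v_{5} + v_{6} = v_{4}  ⟹  sig = (2; 1)
  P = {8,9}:  v_{8} + v_{9} = v_{7}  ⟹  sig = (2; 1)
  P = {4,7,10}:  v_{4} + v_{7} + v_{10} = 0  ⟹  sig = (3; —)
  P = {4,8,10}:  v_{4} + v_{8} + v_{10} = v_{1}  ⟹  sig = (3; 1)
  P = {6,7,10}:  v_{6} + v_{7} + v_{10} = v_{0}  ⟹  sig = (3; 1)
  P = {6,8,10}:  v_{6} + v_{8} + v_{10} = v_{0} + v_{1}  ⟹  sig = (3; 1,1)

Sorted signature multiset PRS(X):
    |P|=2: 7 collections, coeffs (), (), (1), (1), (1), (1), (1)
    |P|=3: 4 collections, coeffs (), (1), (1), (1,1)


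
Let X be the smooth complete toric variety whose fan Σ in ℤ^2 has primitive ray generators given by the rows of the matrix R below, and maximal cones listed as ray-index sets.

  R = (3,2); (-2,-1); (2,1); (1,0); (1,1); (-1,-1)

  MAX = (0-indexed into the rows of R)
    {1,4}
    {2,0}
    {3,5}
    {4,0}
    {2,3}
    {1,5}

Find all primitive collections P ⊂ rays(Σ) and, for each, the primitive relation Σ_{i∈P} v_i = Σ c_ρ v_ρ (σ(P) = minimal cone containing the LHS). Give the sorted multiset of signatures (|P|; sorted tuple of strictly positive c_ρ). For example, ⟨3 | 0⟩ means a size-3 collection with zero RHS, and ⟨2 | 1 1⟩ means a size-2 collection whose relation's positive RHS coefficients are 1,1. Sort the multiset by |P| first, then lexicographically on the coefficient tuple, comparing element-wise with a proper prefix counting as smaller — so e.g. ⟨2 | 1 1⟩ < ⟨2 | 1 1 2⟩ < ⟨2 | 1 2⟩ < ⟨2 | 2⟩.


Δ(Σ) — 6 vertices, 9 min non-faces:

  • {1,2}:  v_{1} + v_{2} = 0  ⇒ sig = ⟨2 | 0⟩
  • {4,5}:  v_{4} + v_{5} = 0  ⇒ sig = ⟨2 | 0⟩
  • {0,1}:  v_{0} + v_{1} = v_{4}  ⇒ sig = ⟨2 | 1⟩
  • {0,5}:  v_{0} + v_{5} = v_{2}  ⇒ sig = ⟨2 | 1⟩
  • {1,3}:  v_{1} + v_{3} = v_{5}  ⇒ sig = ⟨2 | 1⟩
  • {2,4}:  v_{2} + v_{4} = v_{0}  ⇒ sig = ⟨2 | 1⟩
  • {2,5}:  v_{2} + v_{5} = v_{3}  ⇒ sig = ⟨2 | 1⟩
  • {3,4}:  v_{3} + v_{4} = v_{2}  ⇒ sig = ⟨2 | 1⟩
  • {0,3}:  v_{0} + v_{3} = 2·v_{2}  ⇒ sig = ⟨2 | 2⟩

Sorted signature multiset PRS(X):
[⟨2 | 0⟩, ⟨2 | 0⟩, ⟨2 | 1⟩, ⟨2 | 1⟩, ⟨2 | 1⟩, ⟨2 | 1⟩, ⟨2 | 1⟩, ⟨2 | 1⟩, ⟨2 | 2⟩]


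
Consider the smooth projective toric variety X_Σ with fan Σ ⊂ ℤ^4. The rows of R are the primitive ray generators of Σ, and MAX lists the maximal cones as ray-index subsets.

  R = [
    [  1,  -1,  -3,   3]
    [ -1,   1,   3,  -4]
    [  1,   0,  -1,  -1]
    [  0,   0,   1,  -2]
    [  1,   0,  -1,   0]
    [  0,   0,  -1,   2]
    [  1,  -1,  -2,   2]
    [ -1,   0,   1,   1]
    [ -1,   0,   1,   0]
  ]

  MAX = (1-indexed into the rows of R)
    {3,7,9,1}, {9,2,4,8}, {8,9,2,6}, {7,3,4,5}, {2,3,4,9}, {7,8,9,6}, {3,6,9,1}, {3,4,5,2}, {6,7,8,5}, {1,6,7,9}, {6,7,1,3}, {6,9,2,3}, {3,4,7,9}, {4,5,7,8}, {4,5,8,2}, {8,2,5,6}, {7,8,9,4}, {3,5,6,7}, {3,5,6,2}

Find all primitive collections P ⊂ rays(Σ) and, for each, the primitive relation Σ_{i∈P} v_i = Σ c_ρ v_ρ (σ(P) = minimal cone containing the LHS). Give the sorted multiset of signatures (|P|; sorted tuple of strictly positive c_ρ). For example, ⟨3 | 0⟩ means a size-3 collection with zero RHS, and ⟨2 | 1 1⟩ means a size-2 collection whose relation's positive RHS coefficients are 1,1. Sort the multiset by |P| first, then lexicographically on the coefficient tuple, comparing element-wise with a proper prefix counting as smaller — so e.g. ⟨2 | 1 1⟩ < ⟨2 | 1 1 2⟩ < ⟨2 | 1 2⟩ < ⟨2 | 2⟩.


Minimal non-faces — 9 found among 9 rays, 19 max cones:

  P={3,8}:  v_{3} + v_{8} = 0  ⟹  sig = ⟨2 | 0⟩
  P={4,6}:  v_{4} + v_{6} = 0  ⟹  sig = ⟨2 | 0⟩
  P={5,9}:  v_{5} + v_{9} = 0  ⟹  sig = ⟨2 | 0⟩
  P={2,7}:  v_{2} + v_{7} = v_{4}  ⟹  sig = ⟨2 | 1⟩
  P={1,2}:  v_{1} + v_{2} = v_{3} + v_{9}  ⟹  sig = ⟨2 | 1 1⟩
  P={1,4}:  v_{1} + v_{4} = v_{3} + v_{7} + v_{9}  ⟹  sig = ⟨2 | 1 1 1⟩
  P={1,5}:  v_{1} + v_{5} = v_{3} + v_{6} + v_{7}  ⟹  sig = ⟨2 | 1 1 1⟩
  P={1,8}:  v_{1} + v_{8} = v_{6} + v_{7} + v_{9}  ⟹  sig = ⟨2 | 1 1 1⟩
  P={3,6,7,9}:  v_{3} + v_{6} + v_{7} + v_{9} = v_{1}  ⟹  sig = ⟨4 | 1⟩

Hence PRS(X_Σ) =
{ ⟨2 | 0⟩ ×3,  ⟨2 | 1⟩,  ⟨2 | 1 1⟩,  ⟨2 | 1 1 1⟩ ×3,  ⟨4 | 1⟩ }


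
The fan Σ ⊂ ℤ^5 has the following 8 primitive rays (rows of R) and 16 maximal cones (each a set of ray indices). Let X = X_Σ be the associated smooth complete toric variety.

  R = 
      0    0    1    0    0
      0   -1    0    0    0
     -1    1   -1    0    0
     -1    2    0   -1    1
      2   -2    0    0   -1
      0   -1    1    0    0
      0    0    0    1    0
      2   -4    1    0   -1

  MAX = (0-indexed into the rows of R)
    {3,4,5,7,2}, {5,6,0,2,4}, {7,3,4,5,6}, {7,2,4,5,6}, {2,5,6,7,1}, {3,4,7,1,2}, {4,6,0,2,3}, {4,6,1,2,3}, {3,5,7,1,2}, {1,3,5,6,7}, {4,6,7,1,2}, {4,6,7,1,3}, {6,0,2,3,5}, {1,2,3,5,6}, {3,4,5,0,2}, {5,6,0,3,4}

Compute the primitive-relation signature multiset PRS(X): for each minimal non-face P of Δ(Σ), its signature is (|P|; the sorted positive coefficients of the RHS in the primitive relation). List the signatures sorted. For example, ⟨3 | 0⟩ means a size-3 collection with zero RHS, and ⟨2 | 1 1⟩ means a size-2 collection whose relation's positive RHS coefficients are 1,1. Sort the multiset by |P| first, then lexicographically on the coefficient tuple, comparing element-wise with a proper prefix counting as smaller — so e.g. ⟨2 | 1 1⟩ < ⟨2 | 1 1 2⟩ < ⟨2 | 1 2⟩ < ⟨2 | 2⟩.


5 minimal non-faces of Δ(Σ) (on 8 rays):

  P={0,1}:  v_{0} + v_{1} = v_{5} ; sig = ⟨2 | 1⟩
  P={0,7}:  v_{0} + v_{7} = v_{4} + 2·v_{5} ; sig = ⟨2 | 1 2⟩
  P={1,4,5}:  v_{1} + v_{4} + v_{5} = v_{7} ; sig = ⟨3 | 1⟩
  P={2,3,6,7}:  v_{2} + v_{3} + v_{6} + v_{7} = v_{1} ; sig = ⟨4 | 1⟩
  P={2,3,4,5,6}:  v_{2} + v_{3} + v_{4} + v_{5} + v_{6} = 0 ; sig = ⟨5 | 0⟩

Hence PRS(X_Σ) =
{ ⟨2 | 1⟩,  ⟨2 | 1 2⟩,  ⟨3 | 1⟩,  ⟨4 | 1⟩,  ⟨5 | 0⟩ }


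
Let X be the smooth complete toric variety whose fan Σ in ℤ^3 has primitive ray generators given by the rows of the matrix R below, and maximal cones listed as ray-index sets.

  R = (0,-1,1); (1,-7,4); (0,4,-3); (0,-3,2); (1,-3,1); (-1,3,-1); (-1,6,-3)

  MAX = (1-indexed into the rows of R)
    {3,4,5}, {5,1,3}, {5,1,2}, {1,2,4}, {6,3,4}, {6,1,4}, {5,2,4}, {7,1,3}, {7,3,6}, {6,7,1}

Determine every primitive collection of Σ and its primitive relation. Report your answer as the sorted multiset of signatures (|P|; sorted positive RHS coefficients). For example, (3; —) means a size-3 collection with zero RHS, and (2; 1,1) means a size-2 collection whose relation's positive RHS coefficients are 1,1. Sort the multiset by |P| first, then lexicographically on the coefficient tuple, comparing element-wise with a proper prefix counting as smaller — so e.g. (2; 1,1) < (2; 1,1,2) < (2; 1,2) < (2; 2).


9 collections generate NE(X_Σ); each relation:

  {5,6}:  v_{5} + v_{6} = 0 — sig = (2; —)
  {2,3}:  v_{2} + v_{3} = v_{5} — sig = (2; 1)
  {2,7}:  v_{2} + v_{7} = v_{1} — sig = (2; 1)
  {4,7}:  v_{4} + v_{7} = v_{6} — sig = (2; 1)
  {2,6}:  v_{2} + v_{6} = v_{1} + v_{4} — sig = (2; 1,1)
  {5,7}:  v_{5} + v_{7} = v_{1} + v_{3} — sig = (2; 1,1)
  {1,3,4}:  v_{1} + v_{3} + v_{4} = 0 — sig = (3; —)
  {1,3,6}:  v_{1} + v_{3} + v_{6} = v_{7} — sig = (3; 1)
  {1,4,5}:  v_{1} + v_{4} + v_{5} = v_{2} — sig = (3; 1)

Hence PRS(X_Σ) =
    (2; —)
    (2; 1)
    (2; 1)
    (2; 1)
    (2; 1,1)
    (2; 1,1)
    (3; —)
    (3; 1)
    (3; 1)
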